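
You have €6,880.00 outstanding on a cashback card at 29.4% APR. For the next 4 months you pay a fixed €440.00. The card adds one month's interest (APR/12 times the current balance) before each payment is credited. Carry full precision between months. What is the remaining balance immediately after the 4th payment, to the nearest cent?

Monthly rate r = 29.4%/12 = 2.45% = 0.0245.
Each month: B ← B·(1+r) − €440.00.
Month 1: interest €168.56; balance after payment €6,608.56.
Month 2: interest €161.91; balance after payment €6,330.47.
Month 3: interest €155.10; balance after payment €6,045.57.
Month 4: interest €148.12; balance after payment €5,753.68.

€5,753.68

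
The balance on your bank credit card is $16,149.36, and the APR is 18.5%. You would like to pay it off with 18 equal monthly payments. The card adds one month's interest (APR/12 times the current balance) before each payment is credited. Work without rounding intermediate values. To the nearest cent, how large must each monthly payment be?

$1,034.28

Monthly rate r = 18.5%/12 = 1.54167% = 0.0154167.
Level-payment amortization: P = B₀·r / (1 − (1+r)^(−n)) = 16149.36·0.0154167 / (1 − 1.01542^(−18)).
Denominator 1 − (1+r)^(−18) = 0.240718488.
P = 248.969 / 0.240718488 ≈ 1034.28.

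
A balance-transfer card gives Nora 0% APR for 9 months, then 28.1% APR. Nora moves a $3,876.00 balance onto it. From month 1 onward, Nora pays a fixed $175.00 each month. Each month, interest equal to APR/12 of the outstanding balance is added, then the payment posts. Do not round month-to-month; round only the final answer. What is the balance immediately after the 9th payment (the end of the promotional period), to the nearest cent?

$2,301.00

Promo months 1–9 at r₀ = 0%/12 = 0; months 10+ at r₁ = 28.1%/12 = 0.0234167.
After month 9 (no interest yet): B = $3,876.00 − 9·$175.00 = $2,301.00.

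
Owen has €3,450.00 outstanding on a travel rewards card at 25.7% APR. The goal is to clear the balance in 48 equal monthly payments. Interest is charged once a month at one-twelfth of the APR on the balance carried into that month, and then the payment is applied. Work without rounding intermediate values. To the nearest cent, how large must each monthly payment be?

Monthly rate r = 25.7%/12 = 2.14167% = 0.0214167.
Level-payment amortization: P = B₀·r / (1 − (1+r)^(−n)) = 3450.00·0.0214167 / (1 − 1.02142^(−48)).
Denominator 1 − (1+r)^(−48) = 0.638374641.
P = 73.8875 / 0.638374641 ≈ 115.74.

€115.74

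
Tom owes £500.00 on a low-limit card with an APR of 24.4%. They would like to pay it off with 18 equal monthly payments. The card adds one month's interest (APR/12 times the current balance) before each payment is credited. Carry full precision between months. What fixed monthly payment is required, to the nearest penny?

Monthly rate r = 24.4%/12 = 2.03333% = 0.0203333.
Level-payment amortization: P = B₀·r / (1 − (1+r)^(−n)) = 500.00·0.0203333 / (1 − 1.02033^(−18)).
Denominator 1 − (1+r)^(−18) = 0.303946451.
P = 10.1667 / 0.303946451 ≈ 33.45.

£33.45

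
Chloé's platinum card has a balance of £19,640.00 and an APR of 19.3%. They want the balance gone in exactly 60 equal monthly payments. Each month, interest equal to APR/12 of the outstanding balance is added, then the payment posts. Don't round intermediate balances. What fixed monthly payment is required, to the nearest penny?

Monthly rate r = 19.3%/12 = 1.60833% = 0.0160833.
Level-payment amortization: P = B₀·r / (1 − (1+r)^(−n)) = 19640.00·0.0160833 / (1 − 1.01608^(−60)).
Denominator 1 − (1+r)^(−60) = 0.616080356.
P = 315.877 / 0.616080356 ≈ 512.72.

£512.72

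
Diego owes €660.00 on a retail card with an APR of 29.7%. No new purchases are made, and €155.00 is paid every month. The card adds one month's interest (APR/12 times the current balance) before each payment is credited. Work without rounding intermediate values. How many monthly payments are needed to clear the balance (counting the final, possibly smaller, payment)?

5 months

Monthly rate r = 29.7%/12 = 2.475% = 0.02475.
Recurrence: B ← B·(1+r) − €155.00.
Month 1: interest €16.33; balance after payment €521.34.
Month 2: interest €12.90; balance after payment €379.24.
Month 3: interest €9.39; balance after payment €233.62.
Month 4: interest €5.78; balance after payment €84.41.
Month 5: interest €2.09; balance after payment €0.00.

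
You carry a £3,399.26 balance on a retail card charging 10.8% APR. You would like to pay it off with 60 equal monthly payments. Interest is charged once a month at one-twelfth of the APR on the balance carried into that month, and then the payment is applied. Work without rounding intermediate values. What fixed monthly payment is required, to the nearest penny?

£73.57

Monthly rate r = 10.8%/12 = 0.9% = 0.009.
Level-payment amortization: P = B₀·r / (1 − (1+r)^(−n)) = 3399.26·0.009 / (1 − 1.009^(−60)).
Denominator 1 − (1+r)^(−60) = 0.415842407.
P = 30.5933 / 0.415842407 ≈ 73.57.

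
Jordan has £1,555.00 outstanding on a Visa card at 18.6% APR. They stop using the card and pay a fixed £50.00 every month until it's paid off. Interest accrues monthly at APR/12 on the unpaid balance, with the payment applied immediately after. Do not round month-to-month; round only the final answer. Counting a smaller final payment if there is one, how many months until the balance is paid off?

43 payments

Monthly rate r = 18.6%/12 = 1.55% = 0.0155.
Recurrence: B ← B·(1+r) − £50.00.
Month 1: interest £24.10; balance after payment £1,529.10.
Month 2: interest £23.70; balance after payment £1,502.80.
Closed form: n = −ln(1 − rB₀/P)/ln(1+r) = −ln(0.51795)/ln(1.0155) ≈ 42.772, so the balance reaches zero during payment 43.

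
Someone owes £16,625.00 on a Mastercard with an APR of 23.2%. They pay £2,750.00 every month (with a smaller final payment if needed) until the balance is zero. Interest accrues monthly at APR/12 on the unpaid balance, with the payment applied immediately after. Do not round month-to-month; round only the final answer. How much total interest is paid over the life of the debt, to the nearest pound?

Monthly rate r = 23.2%/12 = 1.93333% = 0.0193333.
Payoff takes n = ⌈−ln(1 − rB₀/P)/ln(1+r)⌉ = ⌈6.491⌉ = 7 payments; the last is £1,356.52.
Total paid = 6·£2,750.00 + £1,356.52 = £17,856.52.
Total interest = total paid − principal = £17,856.52 − £16,625.00 = £1,231.52.

£1,232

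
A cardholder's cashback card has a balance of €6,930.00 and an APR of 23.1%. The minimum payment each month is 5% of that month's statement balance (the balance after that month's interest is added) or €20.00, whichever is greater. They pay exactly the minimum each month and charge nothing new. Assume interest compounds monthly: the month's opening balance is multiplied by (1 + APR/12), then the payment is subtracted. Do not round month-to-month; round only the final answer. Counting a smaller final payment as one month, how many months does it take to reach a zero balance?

Monthly rate r = 23.1%/12 = 1.925% = 0.01925.
While 5% of the post-interest balance exceeds €20.00, each month B ← (B·(1+r))·(1 − 0.05), i.e. B shrinks by the factor (1+r)·0.95 = 0.96829.
This holds for months 1–90. Entering month 91 the balance is €381.17; 5% of the post-interest balance is now below €20.00, so the flat €20.00 minimum applies from here.
From month 91 a fixed €20.00 at rate r clears €381.17 in 24 more payments. Total: 90 + 24 = 114 months.

114 months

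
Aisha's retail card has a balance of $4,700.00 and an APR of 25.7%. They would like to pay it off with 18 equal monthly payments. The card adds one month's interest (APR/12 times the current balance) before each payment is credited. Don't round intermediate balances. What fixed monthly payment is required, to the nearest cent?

Monthly rate r = 25.7%/12 = 2.14167% = 0.0214167.
Level-payment amortization: P = B₀·r / (1 − (1+r)^(−n)) = 4700.00·0.0214167 / (1 − 1.02142^(−18)).
Denominator 1 − (1+r)^(−18) = 0.317115777.
P = 100.658 / 0.317115777 ≈ 317.42.

$317.42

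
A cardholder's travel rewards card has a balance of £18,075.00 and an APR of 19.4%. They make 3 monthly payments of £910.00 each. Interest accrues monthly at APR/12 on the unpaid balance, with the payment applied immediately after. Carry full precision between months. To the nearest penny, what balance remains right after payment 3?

£16,191.51

Monthly rate r = 19.4%/12 = 1.61667% = 0.0161667.
Each month: B ← B·(1+r) − £910.00.
Month 1: interest £292.21; balance after payment £17,457.21.
Month 2: interest £282.22; balance after payment £16,829.44.
Month 3: interest £272.08; balance after payment £16,191.51.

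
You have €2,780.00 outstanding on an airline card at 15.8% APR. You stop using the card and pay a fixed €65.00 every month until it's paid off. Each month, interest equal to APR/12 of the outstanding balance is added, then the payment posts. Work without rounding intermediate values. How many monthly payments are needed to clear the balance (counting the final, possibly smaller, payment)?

64 payments

Monthly rate r = 15.8%/12 = 1.31667% = 0.0131667.
Recurrence: B ← B·(1+r) − €65.00.
Month 1: interest €36.60; balance after payment €2,751.60.
Month 2: interest €36.23; balance after payment €2,722.83.
Closed form: n = −ln(1 − rB₀/P)/ln(1+r) = −ln(0.43687)/ln(1.01317) ≈ 63.308, so the balance reaches zero during payment 64.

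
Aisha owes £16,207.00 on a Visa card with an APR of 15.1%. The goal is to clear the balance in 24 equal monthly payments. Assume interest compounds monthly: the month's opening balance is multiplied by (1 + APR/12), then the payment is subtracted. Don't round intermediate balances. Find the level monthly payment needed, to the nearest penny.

£786.59

Monthly rate r = 15.1%/12 = 1.25833% = 0.0125833.
Level-payment amortization: P = B₀·r / (1 − (1+r)^(−n)) = 16207.00·0.0125833 / (1 − 1.01258^(−24)).
Denominator 1 − (1+r)^(−24) = 0.259267492.
P = 203.938 / 0.259267492 ≈ 786.59.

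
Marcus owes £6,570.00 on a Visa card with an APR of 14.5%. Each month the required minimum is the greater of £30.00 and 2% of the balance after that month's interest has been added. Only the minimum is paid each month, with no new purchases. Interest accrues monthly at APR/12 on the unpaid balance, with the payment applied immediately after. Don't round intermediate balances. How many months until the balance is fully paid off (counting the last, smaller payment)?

Monthly rate r = 14.5%/12 = 1.20833% = 0.0120833.
While 2% of the post-interest balance exceeds £30.00, each month B ← (B·(1+r))·(1 − 0.02), i.e. B shrinks by the factor (1+r)·0.98 = 0.99184.
This holds for months 1–182. Entering month 183 the balance is £1,479.36; 2% of the post-interest balance is now below £30.00, so the flat £30.00 minimum applies from here.
From month 183 a fixed £30.00 at rate r clears £1,479.36 in 76 more payments. Total: 182 + 76 = 258 months.

258 months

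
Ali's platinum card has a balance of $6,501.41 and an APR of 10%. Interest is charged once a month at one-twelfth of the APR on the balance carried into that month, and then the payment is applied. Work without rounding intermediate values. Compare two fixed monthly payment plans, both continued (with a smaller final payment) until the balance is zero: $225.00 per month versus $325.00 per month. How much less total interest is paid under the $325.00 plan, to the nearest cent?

Monthly rate r = 10%/12 = 0.833333% = 0.00833333.
At $225.00/mo: n = ⌈−ln(1 − rB₀/P)/ln(1+r)⌉ = 34 payments (last $44.08); total interest = total paid − $6,501.41 = $967.67.
At $325.00/mo: 22 payments (last $316.86); total interest $640.45.
Interest saved = $967.67 − $640.45 = $327.22.

$327.22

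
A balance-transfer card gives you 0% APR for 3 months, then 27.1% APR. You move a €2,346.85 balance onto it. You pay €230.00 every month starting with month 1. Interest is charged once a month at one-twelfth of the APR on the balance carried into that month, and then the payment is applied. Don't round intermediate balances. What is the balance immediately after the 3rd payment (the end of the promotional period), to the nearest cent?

€1,656.85

Promo months 1–3 at r₀ = 0%/12 = 0; months 4+ at r₁ = 27.1%/12 = 0.0225833.
After month 3 (no interest yet): B = €2,346.85 − 3·€230.00 = €1,656.85.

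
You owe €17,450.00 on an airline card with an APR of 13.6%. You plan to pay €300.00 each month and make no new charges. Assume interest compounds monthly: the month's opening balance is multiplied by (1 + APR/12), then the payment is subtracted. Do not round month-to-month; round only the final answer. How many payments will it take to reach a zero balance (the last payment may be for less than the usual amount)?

Monthly rate r = 13.6%/12 = 1.13333% = 0.0113333.
Recurrence: B ← B·(1+r) − €300.00.
Month 1: interest €197.77; balance after payment €17,347.77.
Month 2: interest €196.61; balance after payment €17,244.37.
Closed form: n = −ln(1 − rB₀/P)/ln(1+r) = −ln(0.34078)/ln(1.01133) ≈ 95.525, so the balance reaches zero during payment 96.

96 payments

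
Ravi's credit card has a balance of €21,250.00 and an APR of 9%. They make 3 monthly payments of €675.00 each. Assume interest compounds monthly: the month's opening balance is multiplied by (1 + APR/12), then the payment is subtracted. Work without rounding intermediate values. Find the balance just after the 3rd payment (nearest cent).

Monthly rate r = 9%/12 = 0.75% = 0.0075.
Each month: B ← B·(1+r) − €675.00.
Month 1: interest €159.38; balance after payment €20,734.38.
Month 2: interest €155.51; balance after payment €20,214.88.
Month 3: interest €151.61; balance after payment €19,691.49.

€19,691.49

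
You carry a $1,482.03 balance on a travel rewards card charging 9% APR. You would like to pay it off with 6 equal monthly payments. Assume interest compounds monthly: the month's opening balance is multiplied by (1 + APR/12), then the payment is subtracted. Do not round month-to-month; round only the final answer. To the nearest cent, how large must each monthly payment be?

Monthly rate r = 9%/12 = 0.75% = 0.0075.
Level-payment amortization: P = B₀·r / (1 − (1+r)^(−n)) = 1482.03·0.0075 / (1 − 1.0075^(−6)).
Denominator 1 − (1+r)^(−6) = 0.0438419822.
P = 11.1152 / 0.0438419822 ≈ 253.53.

$253.53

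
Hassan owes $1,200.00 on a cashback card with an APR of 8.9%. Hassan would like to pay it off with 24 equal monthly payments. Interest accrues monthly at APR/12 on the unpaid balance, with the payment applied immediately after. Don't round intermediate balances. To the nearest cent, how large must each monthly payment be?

Monthly rate r = 8.9%/12 = 0.741667% = 0.00741667.
Level-payment amortization: P = B₀·r / (1 − (1+r)^(−n)) = 1200.00·0.00741667 / (1 − 1.00742^(−24)).
Denominator 1 − (1+r)^(−24) = 0.162507661.
P = 8.9 / 0.162507661 ≈ 54.77.

$54.77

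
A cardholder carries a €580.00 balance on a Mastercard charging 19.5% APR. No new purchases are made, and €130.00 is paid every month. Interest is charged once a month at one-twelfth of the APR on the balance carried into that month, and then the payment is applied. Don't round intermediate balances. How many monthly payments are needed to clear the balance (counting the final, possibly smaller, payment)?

5 months

Monthly rate r = 19.5%/12 = 1.625% = 0.01625.
Recurrence: B ← B·(1+r) − €130.00.
Month 1: interest €9.43; balance after payment €459.42.
Month 2: interest €7.47; balance after payment €336.89.
Month 3: interest €5.47; balance after payment €212.37.
Month 4: interest €3.45; balance after payment €85.82.
Month 5: interest €1.39; balance after payment €0.00.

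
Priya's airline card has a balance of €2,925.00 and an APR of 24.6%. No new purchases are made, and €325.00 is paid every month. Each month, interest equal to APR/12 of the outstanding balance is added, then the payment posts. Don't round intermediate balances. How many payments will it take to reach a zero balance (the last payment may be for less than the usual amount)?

11 payments

Monthly rate r = 24.6%/12 = 2.05% = 0.0205.
Recurrence: B ← B·(1+r) − €325.00.
Month 1: interest €59.96; balance after payment €2,659.96.
Month 2: interest €54.53; balance after payment €2,389.49.
Closed form: n = −ln(1 − rB₀/P)/ln(1+r) = −ln(0.8155)/ln(1.0205) ≈ 10.051, so the balance reaches zero during payment 11.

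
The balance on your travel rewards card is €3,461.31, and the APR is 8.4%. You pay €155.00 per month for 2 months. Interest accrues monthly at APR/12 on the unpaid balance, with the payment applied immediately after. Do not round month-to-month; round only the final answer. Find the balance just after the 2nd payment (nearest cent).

Monthly rate r = 8.4%/12 = 0.7% = 0.007.
Each month: B ← B·(1+r) − €155.00.
Month 1: interest €24.23; balance after payment €3,330.54.
Month 2: interest €23.31; balance after payment €3,198.85.

€3,198.85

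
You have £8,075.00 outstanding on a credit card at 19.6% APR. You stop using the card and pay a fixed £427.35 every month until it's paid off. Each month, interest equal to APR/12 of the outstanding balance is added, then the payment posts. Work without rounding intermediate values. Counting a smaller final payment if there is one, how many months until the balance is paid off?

Monthly rate r = 19.6%/12 = 1.63333% = 0.0163333.
Recurrence: B ← B·(1+r) − £427.35.
Month 1: interest £131.89; balance after payment £7,779.54.
Month 2: interest £127.07; balance after payment £7,479.26.
Closed form: n = −ln(1 − rB₀/P)/ln(1+r) = −ln(0.69137)/ln(1.01633) ≈ 22.781, so the balance reaches zero during payment 23.

23 months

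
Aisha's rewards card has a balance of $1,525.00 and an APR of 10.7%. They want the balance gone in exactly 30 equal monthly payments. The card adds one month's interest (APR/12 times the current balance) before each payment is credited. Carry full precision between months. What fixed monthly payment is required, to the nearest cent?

Monthly rate r = 10.7%/12 = 0.891667% = 0.00891667.
Level-payment amortization: P = B₀·r / (1 − (1+r)^(−n)) = 1525.00·0.00891667 / (1 − 1.00892^(−30)).
Denominator 1 − (1+r)^(−30) = 0.233801832.
P = 13.5979 / 0.233801832 ≈ 58.16.

$58.16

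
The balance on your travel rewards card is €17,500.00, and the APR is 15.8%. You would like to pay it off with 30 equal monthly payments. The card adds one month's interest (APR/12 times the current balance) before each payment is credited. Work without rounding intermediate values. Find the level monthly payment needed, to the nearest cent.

Monthly rate r = 15.8%/12 = 1.31667% = 0.0131667.
Level-payment amortization: P = B₀·r / (1 − (1+r)^(−n)) = 17500.00·0.0131667 / (1 − 1.01317^(−30)).
Denominator 1 − (1+r)^(−30) = 0.324581099.
P = 230.417 / 0.324581099 ≈ 709.89.

€709.89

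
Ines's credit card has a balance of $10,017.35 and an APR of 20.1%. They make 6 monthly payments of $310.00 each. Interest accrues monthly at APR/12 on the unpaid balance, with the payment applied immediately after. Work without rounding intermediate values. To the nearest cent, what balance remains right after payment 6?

Monthly rate r = 20.1%/12 = 1.675% = 0.01675.
Each month: B ← B·(1+r) − $310.00.
Month 1: interest $167.79; balance after payment $9,875.14.
Month 2: interest $165.41; balance after payment $9,730.55.
Month 3: interest $162.99; balance after payment $9,583.54.
Month 4: interest $160.52; balance after payment $9,434.06.
Month 5: interest $158.02; balance after payment $9,282.08.
Month 6: interest $155.47; balance after payment $9,127.56.

$9,127.56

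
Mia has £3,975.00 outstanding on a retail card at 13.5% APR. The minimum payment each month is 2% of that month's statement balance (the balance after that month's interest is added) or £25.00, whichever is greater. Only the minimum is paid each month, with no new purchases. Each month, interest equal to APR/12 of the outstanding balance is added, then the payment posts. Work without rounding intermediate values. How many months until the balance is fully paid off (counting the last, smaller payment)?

203 months

Monthly rate r = 13.5%/12 = 1.125% = 0.01125.
While 2% of the post-interest balance exceeds £25.00, each month B ← (B·(1+r))·(1 − 0.02), i.e. B shrinks by the factor (1+r)·0.98 = 0.99102.
This holds for months 1–130. Entering month 131 the balance is £1,231.22; 2% of the post-interest balance is now below £25.00, so the flat £25.00 minimum applies from here.
From month 131 a fixed £25.00 at rate r clears £1,231.22 in 73 more payments. Total: 130 + 73 = 203 months.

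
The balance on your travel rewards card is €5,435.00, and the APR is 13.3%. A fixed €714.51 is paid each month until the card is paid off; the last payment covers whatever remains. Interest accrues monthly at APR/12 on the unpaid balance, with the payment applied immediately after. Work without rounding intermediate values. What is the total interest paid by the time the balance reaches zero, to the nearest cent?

Monthly rate r = 13.3%/12 = 1.10833% = 0.0110833.
Payoff takes n = ⌈−ln(1 − rB₀/P)/ln(1+r)⌉ = ⌈7.990⌉ = 8 payments; the last is €707.73.
Total paid = 7·€714.51 + €707.73 = €5,709.30.
Total interest = total paid − principal = €5,709.30 − €5,435.00 = €274.30.

€274.30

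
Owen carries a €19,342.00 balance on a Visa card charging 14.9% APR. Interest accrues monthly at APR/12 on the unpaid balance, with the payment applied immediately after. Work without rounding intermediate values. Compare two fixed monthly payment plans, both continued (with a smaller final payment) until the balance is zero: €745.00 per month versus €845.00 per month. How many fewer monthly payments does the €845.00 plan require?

Monthly rate r = 14.9%/12 = 1.24167% = 0.0124167.
At €745.00/mo: n = ⌈−ln(1 − rB₀/P)/ln(1+r)⌉ = 32 payments (last €399.74); total interest = total paid − €19,342.00 = €4,152.74.
At €845.00/mo: 28 payments (last €82.09); total interest €3,555.09.
Payments saved = 32 − 28 = 4.

4 fewer payments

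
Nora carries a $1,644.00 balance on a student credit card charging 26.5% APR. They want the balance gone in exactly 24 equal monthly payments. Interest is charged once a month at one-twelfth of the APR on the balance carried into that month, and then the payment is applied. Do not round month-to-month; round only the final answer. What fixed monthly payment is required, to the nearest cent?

Monthly rate r = 26.5%/12 = 2.20833% = 0.0220833.
Level-payment amortization: P = B₀·r / (1 − (1+r)^(−n)) = 1644.00·0.0220833 / (1 − 1.02208^(−24)).
Denominator 1 − (1+r)^(−24) = 0.407990543.
P = 36.305 / 0.407990543 ≈ 88.98.

$88.98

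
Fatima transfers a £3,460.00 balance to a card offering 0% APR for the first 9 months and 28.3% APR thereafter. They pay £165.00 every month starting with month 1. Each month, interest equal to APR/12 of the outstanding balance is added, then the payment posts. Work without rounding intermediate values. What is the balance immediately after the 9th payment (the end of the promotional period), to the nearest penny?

Promo months 1–9 at r₀ = 0%/12 = 0; months 10+ at r₁ = 28.3%/12 = 0.0235833.
After month 9 (no interest yet): B = £3,460.00 − 9·£165.00 = £1,975.00.

£1,975.00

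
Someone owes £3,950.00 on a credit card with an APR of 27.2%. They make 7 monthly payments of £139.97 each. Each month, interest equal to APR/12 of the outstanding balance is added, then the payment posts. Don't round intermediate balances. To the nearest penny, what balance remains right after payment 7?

£3,572.01

Monthly rate r = 27.2%/12 = 2.26667% = 0.0226667.
Each month: B ← B·(1+r) − £139.97.
Month 1: interest £89.53; balance after payment £3,899.56.
Month 2: interest £88.39; balance after payment £3,847.98.
Month 3: interest £87.22; balance after payment £3,795.23.
Month 4: interest £86.03; balance after payment £3,741.29.
Month 5: interest £84.80; balance after payment £3,686.12.
Month 6: interest £83.55; balance after payment £3,629.70.
Month 7: interest £82.27; balance after payment £3,572.01.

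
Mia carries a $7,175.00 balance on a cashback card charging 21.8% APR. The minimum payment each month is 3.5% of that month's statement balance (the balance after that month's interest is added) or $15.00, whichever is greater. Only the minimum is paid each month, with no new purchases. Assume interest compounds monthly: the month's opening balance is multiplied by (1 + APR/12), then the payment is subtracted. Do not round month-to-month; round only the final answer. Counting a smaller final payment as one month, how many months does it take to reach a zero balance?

201 months

Monthly rate r = 21.8%/12 = 1.81667% = 0.0181667.
While 3.5% of the post-interest balance exceeds $15.00, each month B ← (B·(1+r))·(1 − 0.035), i.e. B shrinks by the factor (1+r)·0.965 = 0.98253.
This holds for months 1–161. Entering month 162 the balance is $420.30; 3.5% of the post-interest balance is now below $15.00, so the flat $15.00 minimum applies from here.
From month 162 a fixed $15.00 at rate r clears $420.30 in 40 more payments. Total: 161 + 40 = 201 months.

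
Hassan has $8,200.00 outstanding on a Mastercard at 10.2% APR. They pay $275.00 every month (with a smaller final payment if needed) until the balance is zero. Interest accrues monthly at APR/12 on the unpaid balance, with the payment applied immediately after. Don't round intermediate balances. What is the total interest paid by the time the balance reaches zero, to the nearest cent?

Monthly rate r = 10.2%/12 = 0.85% = 0.0085.
Payoff takes n = ⌈−ln(1 − rB₀/P)/ln(1+r)⌉ = ⌈34.534⌉ = 35 payments; the last is $147.15.
Total paid = 34·$275.00 + $147.15 = $9,497.15.
Total interest = total paid − principal = $9,497.15 − $8,200.00 = $1,297.15.

$1,297.15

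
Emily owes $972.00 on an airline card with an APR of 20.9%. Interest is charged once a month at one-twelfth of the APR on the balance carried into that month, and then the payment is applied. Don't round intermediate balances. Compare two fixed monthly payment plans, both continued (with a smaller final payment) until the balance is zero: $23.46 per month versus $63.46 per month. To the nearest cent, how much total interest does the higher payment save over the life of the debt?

$596.99

Monthly rate r = 20.9%/12 = 1.74167% = 0.0174167.
At $23.46/mo: n = ⌈−ln(1 − rB₀/P)/ln(1+r)⌉ = 75 payments (last $1.37); total interest = total paid − $972.00 = $765.41.
At $63.46/mo: 18 payments (last $61.60); total interest $168.42.
Interest saved = $765.41 − $168.42 = $596.99.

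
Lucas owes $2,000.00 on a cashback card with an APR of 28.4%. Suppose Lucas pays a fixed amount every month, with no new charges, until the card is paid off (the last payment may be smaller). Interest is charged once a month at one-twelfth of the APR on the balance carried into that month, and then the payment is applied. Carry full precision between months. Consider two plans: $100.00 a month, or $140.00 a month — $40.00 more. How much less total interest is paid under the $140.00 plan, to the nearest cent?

$271.38

Monthly rate r = 28.4%/12 = 2.36667% = 0.0236667.
At $100.00/mo: n = ⌈−ln(1 − rB₀/P)/ln(1+r)⌉ = 28 payments (last $41.46); total interest = total paid − $2,000.00 = $741.46.
At $140.00/mo: 18 payments (last $90.08); total interest $470.08.
Interest saved = $741.46 − $470.08 = $271.38.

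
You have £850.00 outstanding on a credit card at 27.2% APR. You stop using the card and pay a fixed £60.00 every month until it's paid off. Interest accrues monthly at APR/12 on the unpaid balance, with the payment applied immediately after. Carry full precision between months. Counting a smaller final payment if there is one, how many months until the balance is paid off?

18 months

Monthly rate r = 27.2%/12 = 2.26667% = 0.0226667.
Recurrence: B ← B·(1+r) − £60.00.
Month 1: interest £19.27; balance after payment £809.27.
Month 2: interest £18.34; balance after payment £767.61.
Closed form: n = −ln(1 − rB₀/P)/ln(1+r) = −ln(0.67889)/ln(1.02267) ≈ 17.280, so the balance reaches zero during payment 18.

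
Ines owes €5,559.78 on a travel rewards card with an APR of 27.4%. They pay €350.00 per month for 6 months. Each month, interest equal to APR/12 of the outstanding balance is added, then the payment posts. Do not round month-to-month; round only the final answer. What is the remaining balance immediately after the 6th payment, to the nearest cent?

€4,142.71

Monthly rate r = 27.4%/12 = 2.28333% = 0.0228333.
Each month: B ← B·(1+r) − €350.00.
Month 1: interest €126.95; balance after payment €5,336.73.
Month 2: interest €121.86; balance after payment €5,108.58.
Month 3: interest €116.65; balance after payment €4,875.23.
Month 4: interest €111.32; balance after payment €4,636.55.
Month 5: interest €105.87; balance after payment €4,392.42.
Month 6: interest €100.29; balance after payment €4,142.71.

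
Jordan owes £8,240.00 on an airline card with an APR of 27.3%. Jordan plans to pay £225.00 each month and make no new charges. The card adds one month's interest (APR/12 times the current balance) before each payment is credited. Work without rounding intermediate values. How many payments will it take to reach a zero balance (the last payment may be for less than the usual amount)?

80 months

Monthly rate r = 27.3%/12 = 2.275% = 0.02275.
Recurrence: B ← B·(1+r) − £225.00.
Month 1: interest £187.46; balance after payment £8,202.46.
Month 2: interest £186.61; balance after payment £8,164.07.
Closed form: n = −ln(1 − rB₀/P)/ln(1+r) = −ln(0.16684)/ln(1.02275) ≈ 79.604, so the balance reaches zero during payment 80.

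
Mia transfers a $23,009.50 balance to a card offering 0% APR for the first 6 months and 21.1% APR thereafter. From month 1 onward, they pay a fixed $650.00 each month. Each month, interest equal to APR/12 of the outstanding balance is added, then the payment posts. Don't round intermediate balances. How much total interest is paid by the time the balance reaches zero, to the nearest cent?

Promo months 1–6 at r₀ = 0%/12 = 0; months 7+ at r₁ = 21.1%/12 = 0.0175833.
After month 6 (no interest yet): B = $23,009.50 − 6·$650.00 = $19,109.50.
Then at r₁ with $650.00/mo: n₂ = −ln(1 − r₁·B/P)/ln(1+r₁) ≈ 41.74 → 42 more payments.
Total paid = 47·$650.00 + $484.19 = $31,034.19; interest = $31,034.19 − $23,009.50 = $8,024.69.

$8,024.69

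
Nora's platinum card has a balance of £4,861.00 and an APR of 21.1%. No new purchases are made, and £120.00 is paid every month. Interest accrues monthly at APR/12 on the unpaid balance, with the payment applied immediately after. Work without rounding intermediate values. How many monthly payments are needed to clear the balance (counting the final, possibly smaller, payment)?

Monthly rate r = 21.1%/12 = 1.75833% = 0.0175833.
Recurrence: B ← B·(1+r) − £120.00.
Month 1: interest £85.47; balance after payment £4,826.47.
Month 2: interest £84.87; balance after payment £4,791.34.
Closed form: n = −ln(1 − rB₀/P)/ln(1+r) = −ln(0.28773)/ln(1.01758) ≈ 71.469, so the balance reaches zero during payment 72.

72 payments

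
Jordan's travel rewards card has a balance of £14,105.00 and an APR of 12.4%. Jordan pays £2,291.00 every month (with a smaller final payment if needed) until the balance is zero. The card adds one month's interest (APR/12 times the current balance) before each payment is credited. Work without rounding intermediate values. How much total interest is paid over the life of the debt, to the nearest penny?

Monthly rate r = 12.4%/12 = 1.03333% = 0.0103333.
Payoff takes n = ⌈−ln(1 − rB₀/P)/ln(1+r)⌉ = ⌈6.394⌉ = 7 payments; the last is £905.64.
Total paid = 6·£2,291.00 + £905.64 = £14,651.64.
Total interest = total paid − principal = £14,651.64 − £14,105.00 = £546.64.

£546.64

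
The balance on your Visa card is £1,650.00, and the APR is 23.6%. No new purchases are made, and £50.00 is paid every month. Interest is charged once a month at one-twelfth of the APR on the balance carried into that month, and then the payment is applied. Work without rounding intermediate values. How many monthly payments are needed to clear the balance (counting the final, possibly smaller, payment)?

Monthly rate r = 23.6%/12 = 1.96667% = 0.0196667.
Recurrence: B ← B·(1+r) − £50.00.
Month 1: interest £32.45; balance after payment £1,632.45.
Month 2: interest £32.10; balance after payment £1,614.55.
Closed form: n = −ln(1 − rB₀/P)/ln(1+r) = −ln(0.351)/ln(1.01967) ≈ 53.758, so the balance reaches zero during payment 54.

54 payments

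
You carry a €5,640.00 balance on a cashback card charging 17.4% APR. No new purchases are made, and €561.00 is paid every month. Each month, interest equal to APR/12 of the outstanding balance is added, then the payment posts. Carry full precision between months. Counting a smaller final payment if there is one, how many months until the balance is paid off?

11 months

Monthly rate r = 17.4%/12 = 1.45% = 0.0145.
Recurrence: B ← B·(1+r) − €561.00.
Month 1: interest €81.78; balance after payment €5,160.78.
Month 2: interest €74.83; balance after payment €4,674.61.
Closed form: n = −ln(1 − rB₀/P)/ln(1+r) = −ln(0.85422)/ln(1.0145) ≈ 10.945, so the balance reaches zero during payment 11.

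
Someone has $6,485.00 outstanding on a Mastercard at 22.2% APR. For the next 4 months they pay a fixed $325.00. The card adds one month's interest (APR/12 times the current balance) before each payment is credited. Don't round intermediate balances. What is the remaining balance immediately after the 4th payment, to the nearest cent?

Monthly rate r = 22.2%/12 = 1.85% = 0.0185.
Each month: B ← B·(1+r) − $325.00.
Month 1: interest $119.97; balance after payment $6,279.97.
Month 2: interest $116.18; balance after payment $6,071.15.
Month 3: interest $112.32; balance after payment $5,858.47.
Month 4: interest $108.38; balance after payment $5,641.85.

$5,641.85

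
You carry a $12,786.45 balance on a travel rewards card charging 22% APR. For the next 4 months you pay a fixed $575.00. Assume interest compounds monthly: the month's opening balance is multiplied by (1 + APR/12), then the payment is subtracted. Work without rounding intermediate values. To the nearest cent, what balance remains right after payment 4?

Monthly rate r = 22%/12 = 1.83333% = 0.0183333.
Each month: B ← B·(1+r) − $575.00.
Month 1: interest $234.42; balance after payment $12,445.87.
Month 2: interest $228.17; balance after payment $12,099.04.
Month 3: interest $221.82; balance after payment $11,745.86.
Month 4: interest $215.34; balance after payment $11,386.20.

$11,386.20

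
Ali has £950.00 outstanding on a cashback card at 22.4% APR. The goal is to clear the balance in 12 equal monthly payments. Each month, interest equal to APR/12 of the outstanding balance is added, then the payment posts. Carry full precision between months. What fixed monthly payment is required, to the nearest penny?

£89.10

Monthly rate r = 22.4%/12 = 1.86667% = 0.0186667.
Level-payment amortization: P = B₀·r / (1 − (1+r)^(−n)) = 950.00·0.0186667 / (1 − 1.01867^(−12)).
Denominator 1 − (1+r)^(−12) = 0.199032568.
P = 17.7333 / 0.199032568 ≈ 89.10.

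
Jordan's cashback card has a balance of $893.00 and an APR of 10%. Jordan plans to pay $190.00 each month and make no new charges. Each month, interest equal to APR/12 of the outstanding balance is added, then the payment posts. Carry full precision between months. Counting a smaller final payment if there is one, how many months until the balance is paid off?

5 months

Monthly rate r = 10%/12 = 0.833333% = 0.00833333.
Recurrence: B ← B·(1+r) − $190.00.
Month 1: interest $7.44; balance after payment $710.44.
Month 2: interest $5.92; balance after payment $526.36.
Month 3: interest $4.39; balance after payment $340.75.
Month 4: interest $2.84; balance after payment $153.59.
Month 5: interest $1.28; balance after payment $0.00.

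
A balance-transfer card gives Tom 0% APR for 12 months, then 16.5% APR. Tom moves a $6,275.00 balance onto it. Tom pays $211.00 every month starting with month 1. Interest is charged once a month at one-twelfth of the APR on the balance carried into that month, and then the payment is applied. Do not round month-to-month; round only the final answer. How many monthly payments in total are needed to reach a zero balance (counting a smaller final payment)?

33 months

Promo months 1–12 at r₀ = 0%/12 = 0; months 13+ at r₁ = 16.5%/12 = 0.01375.
After month 12 (no interest yet): B = $6,275.00 − 12·$211.00 = $3,743.00.
Then at r₁ with $211.00/mo: n₂ = −ln(1 − r₁·B/P)/ln(1+r₁) ≈ 20.47 → 21 more payments.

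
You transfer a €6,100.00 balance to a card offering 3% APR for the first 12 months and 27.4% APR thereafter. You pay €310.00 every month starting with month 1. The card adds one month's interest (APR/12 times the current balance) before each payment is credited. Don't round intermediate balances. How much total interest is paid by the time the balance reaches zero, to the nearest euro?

Promo months 1–12 at r₀ = 3%/12 = 0.0025; months 13+ at r₁ = 27.4%/12 = 0.0228333.
After month 12: iterate B ← B·(1+r₀) − €310.00 for 12 months → €2,513.96.
Then at r₁ with €310.00/mo: n₂ = −ln(1 − r₁·B/P)/ln(1+r₁) ≈ 9.07 → 10 more payments.
Total paid = 21·€310.00 + €21.98 = €6,531.98; interest = €6,531.98 − €6,100.00 = €431.98.

€432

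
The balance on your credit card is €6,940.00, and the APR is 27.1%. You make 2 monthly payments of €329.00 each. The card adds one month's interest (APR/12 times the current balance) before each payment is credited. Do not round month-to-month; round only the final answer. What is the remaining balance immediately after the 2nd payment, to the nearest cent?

Monthly rate r = 27.1%/12 = 2.25833% = 0.0225833.
Each month: B ← B·(1+r) − €329.00.
Month 1: interest €156.73; balance after payment €6,767.73.
Month 2: interest €152.84; balance after payment €6,591.57.

€6,591.57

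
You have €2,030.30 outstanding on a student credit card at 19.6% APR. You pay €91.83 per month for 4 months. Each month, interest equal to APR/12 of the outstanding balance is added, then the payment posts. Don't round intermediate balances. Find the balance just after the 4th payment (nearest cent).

Monthly rate r = 19.6%/12 = 1.63333% = 0.0163333.
Each month: B ← B·(1+r) − €91.83.
Month 1: interest €33.16; balance after payment €1,971.63.
Month 2: interest €32.20; balance after payment €1,912.00.
Month 3: interest €31.23; balance after payment €1,851.40.
Month 4: interest €30.24; balance after payment €1,789.81.

€1,789.81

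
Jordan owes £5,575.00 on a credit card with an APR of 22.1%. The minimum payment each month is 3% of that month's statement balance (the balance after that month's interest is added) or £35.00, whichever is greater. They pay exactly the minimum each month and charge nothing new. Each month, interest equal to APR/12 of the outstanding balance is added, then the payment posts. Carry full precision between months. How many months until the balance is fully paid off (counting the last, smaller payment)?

181 months

Monthly rate r = 22.1%/12 = 1.84167% = 0.0184167.
While 3% of the post-interest balance exceeds £35.00, each month B ← (B·(1+r))·(1 − 0.03), i.e. B shrinks by the factor (1+r)·0.97 = 0.98786.
This holds for months 1–130. Entering month 131 the balance is £1,139.95; 3% of the post-interest balance is now below £35.00, so the flat £35.00 minimum applies from here.
From month 131 a fixed £35.00 at rate r clears £1,139.95 in 51 more payments. Total: 130 + 51 = 181 months.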